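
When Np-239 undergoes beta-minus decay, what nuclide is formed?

Pu-239

Beta-minus decay: mass number changes by +0, atomic number by +1.
A: 239 = 239; Z: 93 + 1 = 94.
Z = 94 is plutonium, so the daughter is Pu-239.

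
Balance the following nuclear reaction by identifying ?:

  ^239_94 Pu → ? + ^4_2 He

Conserve mass number: 239 = A + 4, so A = 235.
Conserve atomic number: 94 = Z + 2, so Z = 92.
Z = 92 is uranium, so the species is ^235_92 U.

U-235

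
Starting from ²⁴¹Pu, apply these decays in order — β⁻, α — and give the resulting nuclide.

Start: (A, Z) = (241, 94).
After β⁻: (241, 95).
After α: (237, 93).
Z = 93 is neptunium.

Np-237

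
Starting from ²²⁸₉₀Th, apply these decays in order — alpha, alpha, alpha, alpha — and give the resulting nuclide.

Start: (A, Z) = (228, 90).
After α: (224, 88).
After α: (220, 86).
After α: (216, 84).
After α: (212, 82).
Z = 82 is lead.

Pb-212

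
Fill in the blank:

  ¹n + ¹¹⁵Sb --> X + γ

Sb-116

Conserve mass number: 1 + 115 = A + 0, so A = 116.
Conserve atomic number: 0 + 51 = Z + 0, so Z = 51.
Z = 51 is antimony, so the species is ¹¹⁶Sb.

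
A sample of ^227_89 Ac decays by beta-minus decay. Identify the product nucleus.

Th-227

Beta-minus decay: mass number changes by +0, atomic number by +1.
A: 227 = 227; Z: 89 + 1 = 90.
Z = 90 is thorium, so the daughter is ^227_90 Th.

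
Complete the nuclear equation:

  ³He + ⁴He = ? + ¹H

Conserve mass number: 3 + 4 = A + 1, so A = 6.
Conserve atomic number: 2 + 2 = Z + 1, so Z = 3.
Z = 3 is lithium, so the species is ⁶Li.

Li-6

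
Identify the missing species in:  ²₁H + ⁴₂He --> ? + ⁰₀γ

Li-6

Conserve mass number: 2 + 4 = A + 0, so A = 6.
Conserve atomic number: 1 + 2 = Z + 0, so Z = 3.
Z = 3 is lithium, so the species is ⁶₃Li.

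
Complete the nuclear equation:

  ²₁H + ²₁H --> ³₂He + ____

neutron

Conserve mass number: 2 + 2 = 3 + A, so A = 1.
Conserve atomic number: 1 + 1 = 2 + Z, so Z = 0.
A = 1 and Z = 0 is ¹₀n — a neutron.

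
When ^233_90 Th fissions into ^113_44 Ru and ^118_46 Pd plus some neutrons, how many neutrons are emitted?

2

Conserve mass number: 233 = 113 + 118 + k, so k = 233 − 231 = 2.
Check atomic number: 90 = 44 + 46 + 0 = 90. ✓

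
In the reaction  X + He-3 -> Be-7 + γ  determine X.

Conserve mass number: A + 3 = 7 + 0, so A = 4.
Conserve atomic number: Z + 2 = 4 + 0, so Z = 2.
A = 4 and Z = 2 is He-4 — an alpha particle.

alpha particle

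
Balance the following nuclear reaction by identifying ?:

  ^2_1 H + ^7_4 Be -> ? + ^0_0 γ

B-9

Conserve mass number: 2 + 7 = A + 0, so A = 9.
Conserve atomic number: 1 + 4 = Z + 0, so Z = 5.
Z = 5 is boron, so the species is ^9_5 B.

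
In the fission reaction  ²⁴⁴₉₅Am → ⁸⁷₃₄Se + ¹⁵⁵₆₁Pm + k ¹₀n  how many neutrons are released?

2

Conserve mass number: 244 = 87 + 155 + k, so k = 244 − 242 = 2.
Check atomic number: 95 = 34 + 61 + 0 = 95. ✓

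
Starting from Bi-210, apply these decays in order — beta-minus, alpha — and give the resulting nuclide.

Start: (A, Z) = (210, 83).
After β⁻: (210, 84).
After α: (206, 82).
Z = 82 is lead.

Pb-206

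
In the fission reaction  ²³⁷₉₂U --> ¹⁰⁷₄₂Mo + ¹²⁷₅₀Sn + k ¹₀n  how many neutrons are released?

Conserve mass number: 237 = 107 + 127 + k, so k = 237 − 234 = 3.
Check atomic number: 92 = 42 + 50 + 0 = 92. ✓

3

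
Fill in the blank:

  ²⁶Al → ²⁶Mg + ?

Conserve mass number: 26 = 26 + A, so A = 0.
Conserve atomic number: 13 = 12 + Z, so Z = 1.
A = 0 and Z = 1 is e⁺ — a positron.

positron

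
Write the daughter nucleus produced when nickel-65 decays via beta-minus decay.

Cu-65

Beta-minus decay: mass number changes by +0, atomic number by +1.
A: 65 = 65; Z: 28 + 1 = 29.
Z = 29 is copper, so the daughter is copper-65.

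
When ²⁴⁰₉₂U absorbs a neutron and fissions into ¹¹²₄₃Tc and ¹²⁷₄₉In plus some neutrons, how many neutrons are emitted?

Conserve mass number: 241 = 112 + 127 + k, so k = 241 − 239 = 2.
Check atomic number: 92 = 43 + 49 + 0 = 92. ✓

2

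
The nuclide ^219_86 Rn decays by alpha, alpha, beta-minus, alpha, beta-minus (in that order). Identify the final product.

Pb-207

Start: (A, Z) = (219, 86).
After α: (215, 84).
After α: (211, 82).
After β⁻: (211, 83).
After α: (207, 81).
After β⁻: (207, 82).
Z = 82 is lead.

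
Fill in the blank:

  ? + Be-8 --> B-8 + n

proton

Conserve mass number: A + 8 = 8 + 1, so A = 1.
Conserve atomic number: Z + 4 = 5 + 0, so Z = 1.
A = 1 and Z = 1 is H-1 — a proton.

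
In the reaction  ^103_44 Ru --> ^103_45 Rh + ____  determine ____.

beta-minus particle

Conserve mass number: 103 = 103 + A, so A = 0.
Conserve atomic number: 44 = 45 + Z, so Z = -1.
A = 0 and Z = -1 is ^0_-1 e — a beta-minus particle.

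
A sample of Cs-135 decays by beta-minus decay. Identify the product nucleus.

Beta-minus decay: mass number changes by +0, atomic number by +1.
A: 135 = 135; Z: 55 + 1 = 56.
Z = 56 is barium, so the daughter is Ba-135.

Ba-135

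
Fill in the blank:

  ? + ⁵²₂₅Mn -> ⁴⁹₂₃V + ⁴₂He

neutron

Conserve mass number: A + 52 = 49 + 4, so A = 1.
Conserve atomic number: Z + 25 = 23 + 2, so Z = 0.
A = 1 and Z = 0 is ¹₀n — a neutron.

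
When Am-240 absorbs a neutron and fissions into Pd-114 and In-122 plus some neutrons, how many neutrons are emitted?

Conserve mass number: 241 = 114 + 122 + k, so k = 241 − 236 = 5.
Check atomic number: 95 = 46 + 49 + 0 = 95. ✓

5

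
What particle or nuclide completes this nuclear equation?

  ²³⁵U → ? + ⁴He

Conserve mass number: 235 = A + 4, so A = 231.
Conserve atomic number: 92 = Z + 2, so Z = 90.
Z = 90 is thorium, so the species is ²³¹Th.

Th-231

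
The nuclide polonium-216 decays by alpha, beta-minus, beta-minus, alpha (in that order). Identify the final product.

Start: (A, Z) = (216, 84).
After α: (212, 82).
After β⁻: (212, 83).
After β⁻: (212, 84).
After α: (208, 82).
Z = 82 is lead.

Pb-208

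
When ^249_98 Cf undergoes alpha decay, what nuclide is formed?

Cm-245

Alpha decay: mass number changes by -4, atomic number by -2.
A: 249 − 4 = 245; Z: 98 − 2 = 96.
Z = 96 is curium, so the daughter is ^245_96 Cm.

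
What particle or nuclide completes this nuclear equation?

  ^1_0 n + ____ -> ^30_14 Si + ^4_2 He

Conserve mass number: 1 + A = 30 + 4, so A = 33.
Conserve atomic number: 0 + Z = 14 + 2, so Z = 16.
Z = 16 is sulfur, so the species is ^33_16 S.

S-33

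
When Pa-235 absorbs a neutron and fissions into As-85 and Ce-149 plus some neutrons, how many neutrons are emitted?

Conserve mass number: 236 = 85 + 149 + k, so k = 236 − 234 = 2.
Check atomic number: 91 = 33 + 58 + 0 = 91. ✓

2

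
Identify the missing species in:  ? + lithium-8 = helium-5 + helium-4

proton

Conserve mass number: A + 8 = 5 + 4, so A = 1.
Conserve atomic number: Z + 3 = 2 + 2, so Z = 1.
A = 1 and Z = 1 is hydrogen-1 — a proton.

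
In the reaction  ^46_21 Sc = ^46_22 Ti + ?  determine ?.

Conserve mass number: 46 = 46 + A, so A = 0.
Conserve atomic number: 21 = 22 + Z, so Z = -1.
A = 0 and Z = -1 is ^0_-1 e — a beta-minus particle.

beta-minus particle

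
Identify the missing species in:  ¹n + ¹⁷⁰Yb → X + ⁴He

Er-167

Conserve mass number: 1 + 170 = A + 4, so A = 167.
Conserve atomic number: 0 + 70 = Z + 2, so Z = 68.
Z = 68 is erbium, so the species is ¹⁶⁷Er.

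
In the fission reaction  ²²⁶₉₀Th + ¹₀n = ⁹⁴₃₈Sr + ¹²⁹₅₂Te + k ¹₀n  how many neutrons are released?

Conserve mass number: 227 = 94 + 129 + k, so k = 227 − 223 = 4.
Check atomic number: 90 = 38 + 52 + 0 = 90. ✓

4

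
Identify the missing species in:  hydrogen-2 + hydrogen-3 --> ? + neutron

Conserve mass number: 2 + 3 = A + 1, so A = 4.
Conserve atomic number: 1 + 1 = Z + 0, so Z = 2.
A = 4 and Z = 2 is helium-4 — an alpha particle.

He-4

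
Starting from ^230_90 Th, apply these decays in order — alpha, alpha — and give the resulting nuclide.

Rn-222

Start: (A, Z) = (230, 90).
After α: (226, 88).
After α: (222, 86).
Z = 86 is radon.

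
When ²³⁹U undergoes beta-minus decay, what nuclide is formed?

Np-239

Beta-minus decay: mass number changes by +0, atomic number by +1.
A: 239 = 239; Z: 92 + 1 = 93.
Z = 93 is neptunium, so the daughter is ²³⁹Np.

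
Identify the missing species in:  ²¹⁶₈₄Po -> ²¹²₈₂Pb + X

alpha particle

Conserve mass number: 216 = 212 + A, so A = 4.
Conserve atomic number: 84 = 82 + Z, so Z = 2.
A = 4 and Z = 2 is ⁴₂He — an alpha particle.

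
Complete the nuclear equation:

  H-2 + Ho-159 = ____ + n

Er-160

Conserve mass number: 2 + 159 = A + 1, so A = 160.
Conserve atomic number: 1 + 67 = Z + 0, so Z = 68.
Z = 68 is erbium, so the species is Er-160.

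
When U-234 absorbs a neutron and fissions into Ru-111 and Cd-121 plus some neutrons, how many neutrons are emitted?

3

Conserve mass number: 235 = 111 + 121 + k, so k = 235 − 232 = 3.
Check atomic number: 92 = 44 + 48 + 0 = 92. ✓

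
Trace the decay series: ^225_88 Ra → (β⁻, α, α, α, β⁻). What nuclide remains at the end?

Po-213

Start: (A, Z) = (225, 88).
After β⁻: (225, 89).
After α: (221, 87).
After α: (217, 85).
After α: (213, 83).
After β⁻: (213, 84).
Z = 84 is polonium.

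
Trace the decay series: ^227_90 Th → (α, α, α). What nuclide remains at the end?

Po-215

Start: (A, Z) = (227, 90).
After α: (223, 88).
After α: (219, 86).
After α: (215, 84).
Z = 84 is polonium.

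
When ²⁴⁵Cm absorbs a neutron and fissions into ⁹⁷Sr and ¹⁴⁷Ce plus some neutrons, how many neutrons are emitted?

2

Conserve mass number: 246 = 97 + 147 + k, so k = 246 − 244 = 2.
Check atomic number: 96 = 38 + 58 + 0 = 96. ✓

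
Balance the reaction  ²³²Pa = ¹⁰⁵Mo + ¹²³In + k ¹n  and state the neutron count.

4

Conserve mass number: 232 = 105 + 123 + k, so k = 232 − 228 = 4.
Check atomic number: 91 = 42 + 49 + 0 = 91. ✓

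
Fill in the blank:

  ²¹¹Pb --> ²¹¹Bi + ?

Conserve mass number: 211 = 211 + A, so A = 0.
Conserve atomic number: 82 = 83 + Z, so Z = -1.
A = 0 and Z = -1 is e⁻ — a beta-minus particle.

beta-minus particle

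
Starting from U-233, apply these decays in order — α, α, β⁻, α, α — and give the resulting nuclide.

At-217

Start: (A, Z) = (233, 92).
After α: (229, 90).
After α: (225, 88).
After β⁻: (225, 89).
After α: (221, 87).
After α: (217, 85).
Z = 85 is astatine.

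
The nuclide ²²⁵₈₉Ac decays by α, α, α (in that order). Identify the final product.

Bi-213

Start: (A, Z) = (225, 89).
After α: (221, 87).
After α: (217, 85).
After α: (213, 83).
Z = 83 is bismuth.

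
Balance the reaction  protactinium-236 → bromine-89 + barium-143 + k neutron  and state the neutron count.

Conserve mass number: 236 = 89 + 143 + k, so k = 236 − 232 = 4.
Check atomic number: 91 = 35 + 56 + 0 = 91. ✓

4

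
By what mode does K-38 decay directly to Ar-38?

beta-plus decay or electron capture

ΔA = 38 − 38 = 0; ΔZ = 18 − 19 = -1.
A is unchanged and Z drops by 1 — a proton has become a neutron (β⁺ emission or electron capture).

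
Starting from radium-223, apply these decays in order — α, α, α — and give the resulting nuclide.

Start: (A, Z) = (223, 88).
After α: (219, 86).
After α: (215, 84).
After α: (211, 82).
Z = 82 is lead.

Pb-211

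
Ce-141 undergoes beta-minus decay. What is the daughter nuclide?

Pr-141

Beta-minus decay: mass number changes by +0, atomic number by +1.
A: 141 = 141; Z: 58 + 1 = 59.
Z = 59 is praseodymium, so the daughter is Pr-141.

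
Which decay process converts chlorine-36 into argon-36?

beta-minus decay

ΔA = 36 − 36 = 0; ΔZ = 18 − 17 = +1.
A is unchanged and Z rises by 1 — a neutron has become a proton (β⁻ decay).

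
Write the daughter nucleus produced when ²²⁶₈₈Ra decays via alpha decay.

Alpha decay: mass number changes by -4, atomic number by -2.
A: 226 − 4 = 222; Z: 88 − 2 = 86.
Z = 86 is radon, so the daughter is ²²²₈₆Rn.

Rn-222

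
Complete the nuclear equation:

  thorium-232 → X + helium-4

Ra-228

Conserve mass number: 232 = A + 4, so A = 228.
Conserve atomic number: 90 = Z + 2, so Z = 88.
Z = 88 is radium, so the species is radium-228.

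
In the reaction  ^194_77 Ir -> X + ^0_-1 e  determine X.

Pt-194

Conserve mass number: 194 = A + 0, so A = 194.
Conserve atomic number: 77 = Z − 1, so Z = 78.
Z = 78 is platinum, so the species is ^194_78 Pt.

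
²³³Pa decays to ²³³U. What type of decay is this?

ΔA = 233 − 233 = 0; ΔZ = 92 − 91 = +1.
A is unchanged and Z rises by 1 — a neutron has become a proton (β⁻ decay).

beta-minus decay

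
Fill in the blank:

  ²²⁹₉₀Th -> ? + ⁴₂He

Conserve mass number: 229 = A + 4, so A = 225.
Conserve atomic number: 90 = Z + 2, so Z = 88.
Z = 88 is radium, so the species is ²²⁵₈₈Ra.

Ra-225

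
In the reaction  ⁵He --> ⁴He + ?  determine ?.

Conserve mass number: 5 = 4 + A, so A = 1.
Conserve atomic number: 2 = 2 + Z, so Z = 0.
A = 1 and Z = 0 is ¹n — a neutron.

neutron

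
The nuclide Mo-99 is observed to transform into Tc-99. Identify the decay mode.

beta-minus decay

ΔA = 99 − 99 = 0; ΔZ = 43 − 42 = +1.
A is unchanged and Z rises by 1 — a neutron has become a proton (β⁻ decay).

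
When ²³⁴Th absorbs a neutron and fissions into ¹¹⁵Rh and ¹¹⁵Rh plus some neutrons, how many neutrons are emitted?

Conserve mass number: 235 = 115 + 115 + k, so k = 235 − 230 = 5.
Check atomic number: 90 = 45 + 45 + 0 = 90. ✓

5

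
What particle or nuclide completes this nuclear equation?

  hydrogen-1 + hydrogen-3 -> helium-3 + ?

neutron

Conserve mass number: 1 + 3 = 3 + A, so A = 1.
Conserve atomic number: 1 + 1 = 2 + Z, so Z = 0.
A = 1 and Z = 0 is neutron — a neutron.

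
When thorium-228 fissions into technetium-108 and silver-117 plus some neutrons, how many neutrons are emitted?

3

Conserve mass number: 228 = 108 + 117 + k, so k = 228 − 225 = 3.
Check atomic number: 90 = 43 + 47 + 0 = 90. ✓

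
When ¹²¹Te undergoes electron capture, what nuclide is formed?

Sb-121

Electron capture: mass number changes by +0, atomic number by -1.
A: 121 = 121; Z: 52 − 1 = 51.
Z = 51 is antimony, so the daughter is ¹²¹Sb.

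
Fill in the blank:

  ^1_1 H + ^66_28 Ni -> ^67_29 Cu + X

gamma ray

Conserve mass number: 1 + 66 = 67 + A, so A = 0.
Conserve atomic number: 1 + 28 = 29 + Z, so Z = 0.
A = 0 and Z = 0 is ^0_0 γ — a gamma ray.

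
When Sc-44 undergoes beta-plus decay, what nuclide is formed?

Beta-plus decay: mass number changes by +0, atomic number by -1.
A: 44 = 44; Z: 21 − 1 = 20.
Z = 20 is calcium, so the daughter is Ca-44.

Ca-44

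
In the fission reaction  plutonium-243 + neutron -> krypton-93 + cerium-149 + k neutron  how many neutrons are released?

2

Conserve mass number: 244 = 93 + 149 + k, so k = 244 − 242 = 2.
Check atomic number: 94 = 36 + 58 + 0 = 94. ✓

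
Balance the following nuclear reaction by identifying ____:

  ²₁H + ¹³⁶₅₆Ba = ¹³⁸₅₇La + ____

gamma ray

Conserve mass number: 2 + 136 = 138 + A, so A = 0.
Conserve atomic number: 1 + 56 = 57 + Z, so Z = 0.
A = 0 and Z = 0 is ⁰₀γ — a gamma ray.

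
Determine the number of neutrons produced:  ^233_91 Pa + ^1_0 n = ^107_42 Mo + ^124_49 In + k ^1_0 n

Conserve mass number: 234 = 107 + 124 + k, so k = 234 − 231 = 3.
Check atomic number: 91 = 42 + 49 + 0 = 91. ✓

3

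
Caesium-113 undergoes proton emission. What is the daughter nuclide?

Proton emission: mass number changes by -1, atomic number by -1.
A: 113 − 1 = 112; Z: 55 − 1 = 54.
Z = 54 is xenon, so the daughter is xenon-112.

Xe-112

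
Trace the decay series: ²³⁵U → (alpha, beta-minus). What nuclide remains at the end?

Pa-231

Start: (A, Z) = (235, 92).
After α: (231, 90).
After β⁻: (231, 91).
Z = 91 is protactinium.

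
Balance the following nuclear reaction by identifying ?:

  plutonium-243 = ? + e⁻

Conserve mass number: 243 = A + 0, so A = 243.
Conserve atomic number: 94 = Z − 1, so Z = 95.
Z = 95 is americium, so the species is americium-243.

Am-243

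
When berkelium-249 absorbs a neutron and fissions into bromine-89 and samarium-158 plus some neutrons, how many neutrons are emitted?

Conserve mass number: 250 = 89 + 158 + k, so k = 250 − 247 = 3.
Check atomic number: 97 = 35 + 62 + 0 = 97. ✓

3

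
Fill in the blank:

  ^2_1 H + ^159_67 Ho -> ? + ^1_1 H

Ho-160

Conserve mass number: 2 + 159 = A + 1, so A = 160.
Conserve atomic number: 1 + 67 = Z + 1, so Z = 67.
Z = 67 is holmium, so the species is ^160_67 Ho.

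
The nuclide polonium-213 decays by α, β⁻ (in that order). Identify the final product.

Bi-209

Start: (A, Z) = (213, 84).
After α: (209, 82).
After β⁻: (209, 83).
Z = 83 is bismuth.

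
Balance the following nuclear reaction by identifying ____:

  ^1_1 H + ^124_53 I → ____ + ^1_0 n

Conserve mass number: 1 + 124 = A + 1, so A = 124.
Conserve atomic number: 1 + 53 = Z + 0, so Z = 54.
Z = 54 is xenon, so the species is ^124_54 Xe.

Xe-124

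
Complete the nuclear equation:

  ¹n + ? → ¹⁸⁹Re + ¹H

Os-189

Conserve mass number: 1 + A = 189 + 1, so A = 189.
Conserve atomic number: 0 + Z = 75 + 1, so Z = 76.
Z = 76 is osmium, so the species is ¹⁸⁹Os.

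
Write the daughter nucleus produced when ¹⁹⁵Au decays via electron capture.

Pt-195

Electron capture: mass number changes by +0, atomic number by -1.
A: 195 = 195; Z: 79 − 1 = 78.
Z = 78 is platinum, so the daughter is ¹⁹⁵Pt.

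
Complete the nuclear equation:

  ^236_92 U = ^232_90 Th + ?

Conserve mass number: 236 = 232 + A, so A = 4.
Conserve atomic number: 92 = 90 + Z, so Z = 2.
A = 4 and Z = 2 is ^4_2 He — an alpha particle.

alpha particle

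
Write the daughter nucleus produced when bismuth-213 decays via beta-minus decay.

Beta-minus decay: mass number changes by +0, atomic number by +1.
A: 213 = 213; Z: 83 + 1 = 84.
Z = 84 is polonium, so the daughter is polonium-213.

Po-213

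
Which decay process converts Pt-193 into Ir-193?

beta-plus decay or electron capture

ΔA = 193 − 193 = 0; ΔZ = 77 − 78 = -1.
A is unchanged and Z drops by 1 — a proton has become a neutron (β⁺ emission or electron capture).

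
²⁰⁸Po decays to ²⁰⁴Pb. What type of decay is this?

alpha decay

ΔA = 204 − 208 = -4; ΔZ = 82 − 84 = -2.
A drops by 4 and Z drops by 2 — the signature of alpha emission.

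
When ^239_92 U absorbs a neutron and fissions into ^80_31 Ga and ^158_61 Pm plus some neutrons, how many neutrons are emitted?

Conserve mass number: 240 = 80 + 158 + k, so k = 240 − 238 = 2.
Check atomic number: 92 = 31 + 61 + 0 = 92. ✓

2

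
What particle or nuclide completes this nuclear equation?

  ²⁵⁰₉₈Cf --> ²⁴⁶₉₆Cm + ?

alpha particle

Conserve mass number: 250 = 246 + A, so A = 4.
Conserve atomic number: 98 = 96 + Z, so Z = 2.
A = 4 and Z = 2 is ⁴₂He — an alpha particle.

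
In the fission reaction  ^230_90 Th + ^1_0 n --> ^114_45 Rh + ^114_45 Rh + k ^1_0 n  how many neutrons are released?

3

Conserve mass number: 231 = 114 + 114 + k, so k = 231 − 228 = 3.
Check atomic number: 90 = 45 + 45 + 0 = 90. ✓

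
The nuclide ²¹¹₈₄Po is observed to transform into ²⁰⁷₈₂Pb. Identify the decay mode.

ΔA = 207 − 211 = -4; ΔZ = 82 − 84 = -2.
A drops by 4 and Z drops by 2 — the signature of alpha emission.

alpha decay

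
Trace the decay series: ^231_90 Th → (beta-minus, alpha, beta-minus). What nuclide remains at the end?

Start: (A, Z) = (231, 90).
After β⁻: (231, 91).
After α: (227, 89).
After β⁻: (227, 90).
Z = 90 is thorium.

Th-227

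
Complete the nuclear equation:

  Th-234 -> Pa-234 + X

beta-minus particle

Conserve mass number: 234 = 234 + A, so A = 0.
Conserve atomic number: 90 = 91 + Z, so Z = -1.
A = 0 and Z = -1 is e⁻ — a beta-minus particle.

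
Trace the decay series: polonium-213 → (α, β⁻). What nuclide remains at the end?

Bi-209

Start: (A, Z) = (213, 84).
After α: (209, 82).
After β⁻: (209, 83).
Z = 83 is bismuth.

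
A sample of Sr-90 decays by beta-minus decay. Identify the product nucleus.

Beta-minus decay: mass number changes by +0, atomic number by +1.
A: 90 = 90; Z: 38 + 1 = 39.
Z = 39 is yttrium, so the daughter is Y-90.

Y-90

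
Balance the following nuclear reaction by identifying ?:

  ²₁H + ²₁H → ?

Conserve mass number: 2 + 2 = A, so A = 4.
Conserve atomic number: 1 + 1 = Z, so Z = 2.
A = 4 and Z = 2 is ⁴₂He — an alpha particle.

He-4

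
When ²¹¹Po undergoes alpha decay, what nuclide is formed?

Alpha decay: mass number changes by -4, atomic number by -2.
A: 211 − 4 = 207; Z: 84 − 2 = 82.
Z = 82 is lead, so the daughter is ²⁰⁷Pb.

Pb-207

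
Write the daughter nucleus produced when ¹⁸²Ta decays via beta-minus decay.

W-182

Beta-minus decay: mass number changes by +0, atomic number by +1.
A: 182 = 182; Z: 73 + 1 = 74.
Z = 74 is tungsten, so the daughter is ¹⁸²W.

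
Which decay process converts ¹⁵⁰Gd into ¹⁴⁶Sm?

alpha decay

ΔA = 146 − 150 = -4; ΔZ = 62 − 64 = -2.
A drops by 4 and Z drops by 2 — the signature of alpha emission.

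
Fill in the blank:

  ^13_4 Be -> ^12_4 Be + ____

Conserve mass number: 13 = 12 + A, so A = 1.
Conserve atomic number: 4 = 4 + Z, so Z = 0.
A = 1 and Z = 0 is ^1_0 n — a neutron.

neutron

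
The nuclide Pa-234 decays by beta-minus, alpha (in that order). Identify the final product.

Start: (A, Z) = (234, 91).
After β⁻: (234, 92).
After α: (230, 90).
Z = 90 is thorium.

Th-230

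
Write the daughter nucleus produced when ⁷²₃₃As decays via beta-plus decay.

Beta-plus decay: mass number changes by +0, atomic number by -1.
A: 72 = 72; Z: 33 − 1 = 32.
Z = 32 is germanium, so the daughter is ⁷²₃₂Ge.

Ge-72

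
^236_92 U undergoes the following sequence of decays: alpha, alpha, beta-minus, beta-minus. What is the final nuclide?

Start: (A, Z) = (236, 92).
After α: (232, 90).
After α: (228, 88).
After β⁻: (228, 89).
After β⁻: (228, 90).
Z = 90 is thorium.

Th-228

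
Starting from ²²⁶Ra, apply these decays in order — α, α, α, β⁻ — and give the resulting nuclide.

Start: (A, Z) = (226, 88).
After α: (222, 86).
After α: (218, 84).
After α: (214, 82).
After β⁻: (214, 83).
Z = 83 is bismuth.

Bi-214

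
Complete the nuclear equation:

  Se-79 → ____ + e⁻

Br-79

Conserve mass number: 79 = A + 0, so A = 79.
Conserve atomic number: 34 = Z − 1, so Z = 35.
Z = 35 is bromine, so the species is Br-79.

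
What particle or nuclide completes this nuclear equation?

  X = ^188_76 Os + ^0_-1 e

Conserve mass number: A = 188 + 0, so A = 188.
Conserve atomic number: Z = 76 − 1, so Z = 75.
Z = 75 is rhenium, so the species is ^188_75 Re.

Re-188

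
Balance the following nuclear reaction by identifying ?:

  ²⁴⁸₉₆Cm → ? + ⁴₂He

Conserve mass number: 248 = A + 4, so A = 244.
Conserve atomic number: 96 = Z + 2, so Z = 94.
Z = 94 is plutonium, so the species is ²⁴⁴₉₄Pu.

Pu-244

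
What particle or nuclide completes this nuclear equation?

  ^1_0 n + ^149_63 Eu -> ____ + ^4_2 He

Pm-146

Conserve mass number: 1 + 149 = A + 4, so A = 146.
Conserve atomic number: 0 + 63 = Z + 2, so Z = 61.
Z = 61 is promethium, so the species is ^146_61 Pm.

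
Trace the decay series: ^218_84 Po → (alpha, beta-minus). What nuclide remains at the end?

Bi-214

Start: (A, Z) = (218, 84).
After α: (214, 82).
After β⁻: (214, 83).
Z = 83 is bismuth.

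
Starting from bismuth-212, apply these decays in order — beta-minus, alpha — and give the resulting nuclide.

Start: (A, Z) = (212, 83).
After β⁻: (212, 84).
After α: (208, 82).
Z = 82 is lead.

Pb-208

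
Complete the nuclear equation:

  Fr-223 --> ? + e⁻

Ra-223

Conserve mass number: 223 = A + 0, so A = 223.
Conserve atomic number: 87 = Z − 1, so Z = 88.
Z = 88 is radium, so the species is Ra-223.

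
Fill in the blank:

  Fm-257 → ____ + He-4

Cf-253

Conserve mass number: 257 = A + 4, so A = 253.
Conserve atomic number: 100 = Z + 2, so Z = 98.
Z = 98 is californium, so the species is Cf-253.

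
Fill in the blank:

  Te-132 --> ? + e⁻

I-132

Conserve mass number: 132 = A + 0, so A = 132.
Conserve atomic number: 52 = Z − 1, so Z = 53.
Z = 53 is iodine, so the species is I-132.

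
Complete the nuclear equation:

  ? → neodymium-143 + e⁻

Conserve mass number: A = 143 + 0, so A = 143.
Conserve atomic number: Z = 60 − 1, so Z = 59.
Z = 59 is praseodymium, so the species is praseodymium-143.

Pr-143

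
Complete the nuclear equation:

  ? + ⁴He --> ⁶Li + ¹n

Conserve mass number: A + 4 = 6 + 1, so A = 3.
Conserve atomic number: Z + 2 = 3 + 0, so Z = 1.
A = 3 and Z = 1 is ³H — a triton.

triton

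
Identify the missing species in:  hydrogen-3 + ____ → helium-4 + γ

proton

Conserve mass number: 3 + A = 4 + 0, so A = 1.
Conserve atomic number: 1 + Z = 2 + 0, so Z = 1.
A = 1 and Z = 1 is hydrogen-1 — a proton.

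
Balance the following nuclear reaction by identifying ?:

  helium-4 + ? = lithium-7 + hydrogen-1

alpha particle

Conserve mass number: 4 + A = 7 + 1, so A = 4.
Conserve atomic number: 2 + Z = 3 + 1, so Z = 2.
A = 4 and Z = 2 is helium-4 — an alpha particle.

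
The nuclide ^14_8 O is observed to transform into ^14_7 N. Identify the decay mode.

beta-plus decay or electron capture

ΔA = 14 − 14 = 0; ΔZ = 7 − 8 = -1.
A is unchanged and Z drops by 1 — a proton has become a neutron (β⁺ emission or electron capture).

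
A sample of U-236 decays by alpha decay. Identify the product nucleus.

Alpha decay: mass number changes by -4, atomic number by -2.
A: 236 − 4 = 232; Z: 92 − 2 = 90.
Z = 90 is thorium, so the daughter is Th-232.

Th-232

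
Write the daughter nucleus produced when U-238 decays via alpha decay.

Th-234

Alpha decay: mass number changes by -4, atomic number by -2.
A: 238 − 4 = 234; Z: 92 − 2 = 90.
Z = 90 is thorium, so the daughter is Th-234.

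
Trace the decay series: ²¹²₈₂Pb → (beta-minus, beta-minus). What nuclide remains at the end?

Po-212

Start: (A, Z) = (212, 82).
After β⁻: (212, 83).
After β⁻: (212, 84).
Z = 84 is polonium.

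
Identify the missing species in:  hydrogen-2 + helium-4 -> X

Conserve mass number: 2 + 4 = A, so A = 6.
Conserve atomic number: 1 + 2 = Z, so Z = 3.
Z = 3 is lithium, so the species is lithium-6.

Li-6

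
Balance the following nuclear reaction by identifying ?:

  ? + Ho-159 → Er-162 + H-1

alpha particle

Conserve mass number: A + 159 = 162 + 1, so A = 4.
Conserve atomic number: Z + 67 = 68 + 1, so Z = 2.
A = 4 and Z = 2 is He-4 — an alpha particle.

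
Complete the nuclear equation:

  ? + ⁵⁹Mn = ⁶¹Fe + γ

Conserve mass number: A + 59 = 61 + 0, so A = 2.
Conserve atomic number: Z + 25 = 26 + 0, so Z = 1.
A = 2 and Z = 1 is ²H — a deuteron.

deuteron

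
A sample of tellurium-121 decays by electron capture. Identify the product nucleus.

Sb-121

Electron capture: mass number changes by +0, atomic number by -1.
A: 121 = 121; Z: 52 − 1 = 51.
Z = 51 is antimony, so the daughter is antimony-121.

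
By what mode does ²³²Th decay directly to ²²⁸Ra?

alpha decay

ΔA = 228 − 232 = -4; ΔZ = 88 − 90 = -2.
A drops by 4 and Z drops by 2 — the signature of alpha emission.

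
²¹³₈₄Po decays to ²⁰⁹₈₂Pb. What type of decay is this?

alpha decay

ΔA = 209 − 213 = -4; ΔZ = 82 − 84 = -2.
A drops by 4 and Z drops by 2 — the signature of alpha emission.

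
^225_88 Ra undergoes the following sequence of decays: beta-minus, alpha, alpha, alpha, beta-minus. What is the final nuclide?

Start: (A, Z) = (225, 88).
After β⁻: (225, 89).
After α: (221, 87).
After α: (217, 85).
After α: (213, 83).
After β⁻: (213, 84).
Z = 84 is polonium.

Po-213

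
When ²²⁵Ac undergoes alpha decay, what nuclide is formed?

Alpha decay: mass number changes by -4, atomic number by -2.
A: 225 − 4 = 221; Z: 89 − 2 = 87.
Z = 87 is francium, so the daughter is ²²¹Fr.

Fr-221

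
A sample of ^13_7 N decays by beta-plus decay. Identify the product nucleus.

Beta-plus decay: mass number changes by +0, atomic number by -1.
A: 13 = 13; Z: 7 − 1 = 6.
Z = 6 is carbon, so the daughter is ^13_6 C.

C-13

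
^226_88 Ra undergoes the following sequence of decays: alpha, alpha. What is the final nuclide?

Start: (A, Z) = (226, 88).
After α: (222, 86).
After α: (218, 84).
Z = 84 is polonium.

Po-218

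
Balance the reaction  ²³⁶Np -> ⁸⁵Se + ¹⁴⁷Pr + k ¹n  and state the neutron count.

4

Conserve mass number: 236 = 85 + 147 + k, so k = 236 − 232 = 4.
Check atomic number: 93 = 34 + 59 + 0 = 93. ✓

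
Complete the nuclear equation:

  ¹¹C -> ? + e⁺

B-11

Conserve mass number: 11 = A + 0, so A = 11.
Conserve atomic number: 6 = Z + 1, so Z = 5.
Z = 5 is boron, so the species is ¹¹B.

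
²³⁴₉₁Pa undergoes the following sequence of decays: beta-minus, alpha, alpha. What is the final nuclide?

Start: (A, Z) = (234, 91).
After β⁻: (234, 92).
After α: (230, 90).
After α: (226, 88).
Z = 88 is radium.

Ra-226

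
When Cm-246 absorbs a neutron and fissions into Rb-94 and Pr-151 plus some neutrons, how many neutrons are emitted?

Conserve mass number: 247 = 94 + 151 + k, so k = 247 − 245 = 2.
Check atomic number: 96 = 37 + 59 + 0 = 96. ✓

2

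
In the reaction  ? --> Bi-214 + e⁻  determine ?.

Pb-214

Conserve mass number: A = 214 + 0, so A = 214.
Conserve atomic number: Z = 83 − 1, so Z = 82.
Z = 82 is lead, so the species is Pb-214.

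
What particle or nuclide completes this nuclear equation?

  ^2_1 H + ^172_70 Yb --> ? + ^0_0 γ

Lu-174

Conserve mass number: 2 + 172 = A + 0, so A = 174.
Conserve atomic number: 1 + 70 = Z + 0, so Z = 71.
Z = 71 is lutetium, so the species is ^174_71 Lu.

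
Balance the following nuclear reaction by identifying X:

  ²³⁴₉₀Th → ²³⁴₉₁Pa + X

beta-minus particle

Conserve mass number: 234 = 234 + A, so A = 0.
Conserve atomic number: 90 = 91 + Z, so Z = -1.
A = 0 and Z = -1 is ⁰₋₁e — a beta-minus particle.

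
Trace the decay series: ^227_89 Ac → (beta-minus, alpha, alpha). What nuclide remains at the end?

Start: (A, Z) = (227, 89).
After β⁻: (227, 90).
After α: (223, 88).
After α: (219, 86).
Z = 86 is radon.

Rn-219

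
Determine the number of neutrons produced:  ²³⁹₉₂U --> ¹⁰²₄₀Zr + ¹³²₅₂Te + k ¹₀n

5

Conserve mass number: 239 = 102 + 132 + k, so k = 239 − 234 = 5.
Check atomic number: 92 = 40 + 52 + 0 = 92. ✓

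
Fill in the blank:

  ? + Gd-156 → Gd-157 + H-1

deuteron

Conserve mass number: A + 156 = 157 + 1, so A = 2.
Conserve atomic number: Z + 64 = 64 + 1, so Z = 1.
A = 2 and Z = 1 is H-2 — a deuteron.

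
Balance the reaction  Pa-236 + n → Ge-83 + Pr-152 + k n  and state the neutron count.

2

Conserve mass number: 237 = 83 + 152 + k, so k = 237 − 235 = 2.
Check atomic number: 91 = 32 + 59 + 0 = 91. ✓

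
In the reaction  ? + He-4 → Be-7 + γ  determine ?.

He-3

Conserve mass number: A + 4 = 7 + 0, so A = 3.
Conserve atomic number: Z + 2 = 4 + 0, so Z = 2.
Z = 2 is helium, so the species is He-3.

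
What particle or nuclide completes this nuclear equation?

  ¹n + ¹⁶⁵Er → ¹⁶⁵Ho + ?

proton

Conserve mass number: 1 + 165 = 165 + A, so A = 1.
Conserve atomic number: 0 + 68 = 67 + Z, so Z = 1.
A = 1 and Z = 1 is ¹H — a proton.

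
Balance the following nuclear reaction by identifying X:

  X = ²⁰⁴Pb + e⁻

Tl-204

Conserve mass number: A = 204 + 0, so A = 204.
Conserve atomic number: Z = 82 − 1, so Z = 81.
Z = 81 is thallium, so the species is ²⁰⁴Tl.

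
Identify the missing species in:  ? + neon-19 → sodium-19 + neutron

proton

Conserve mass number: A + 19 = 19 + 1, so A = 1.
Conserve atomic number: Z + 10 = 11 + 0, so Z = 1.
A = 1 and Z = 1 is hydrogen-1 — a proton.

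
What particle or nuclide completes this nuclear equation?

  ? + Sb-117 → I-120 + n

alpha particle

Conserve mass number: A + 117 = 120 + 1, so A = 4.
Conserve atomic number: Z + 51 = 53 + 0, so Z = 2.
A = 4 and Z = 2 is He-4 — an alpha particle.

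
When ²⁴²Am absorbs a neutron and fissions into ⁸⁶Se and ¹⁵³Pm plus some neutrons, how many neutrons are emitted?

Conserve mass number: 243 = 86 + 153 + k, so k = 243 − 239 = 4.
Check atomic number: 95 = 34 + 61 + 0 = 95. ✓

4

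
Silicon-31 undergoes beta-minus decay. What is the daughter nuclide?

Beta-minus decay: mass number changes by +0, atomic number by +1.
A: 31 = 31; Z: 14 + 1 = 15.
Z = 15 is phosphorus, so the daughter is phosphorus-31.

P-31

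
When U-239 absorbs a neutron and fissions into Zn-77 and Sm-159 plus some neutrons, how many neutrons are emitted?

4

Conserve mass number: 240 = 77 + 159 + k, so k = 240 − 236 = 4.
Check atomic number: 92 = 30 + 62 + 0 = 92. ✓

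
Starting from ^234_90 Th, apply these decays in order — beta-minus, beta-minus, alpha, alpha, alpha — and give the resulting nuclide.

Start: (A, Z) = (234, 90).
After β⁻: (234, 91).
After β⁻: (234, 92).
After α: (230, 90).
After α: (226, 88).
After α: (222, 86).
Z = 86 is radon.

Rn-222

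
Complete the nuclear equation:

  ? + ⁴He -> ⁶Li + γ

Conserve mass number: A + 4 = 6 + 0, so A = 2.
Conserve atomic number: Z + 2 = 3 + 0, so Z = 1.
A = 2 and Z = 1 is ²H — a deuteron.

deuteron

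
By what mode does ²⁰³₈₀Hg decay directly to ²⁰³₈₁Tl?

ΔA = 203 − 203 = 0; ΔZ = 81 − 80 = +1.
A is unchanged and Z rises by 1 — a neutron has become a proton (β⁻ decay).

beta-minus decay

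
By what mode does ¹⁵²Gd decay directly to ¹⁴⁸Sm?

alpha decay

ΔA = 148 − 152 = -4; ΔZ = 62 − 64 = -2.
A drops by 4 and Z drops by 2 — the signature of alpha emission.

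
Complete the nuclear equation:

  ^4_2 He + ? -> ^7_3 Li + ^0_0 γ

Conserve mass number: 4 + A = 7 + 0, so A = 3.
Conserve atomic number: 2 + Z = 3 + 0, so Z = 1.
A = 3 and Z = 1 is ^3_1 H — a triton.

triton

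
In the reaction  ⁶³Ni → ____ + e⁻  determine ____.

Cu-63

Conserve mass number: 63 = A + 0, so A = 63.
Conserve atomic number: 28 = Z − 1, so Z = 29.
Z = 29 is copper, so the species is ⁶³Cu.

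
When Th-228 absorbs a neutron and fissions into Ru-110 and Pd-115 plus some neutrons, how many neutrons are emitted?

Conserve mass number: 229 = 110 + 115 + k, so k = 229 − 225 = 4.
Check atomic number: 90 = 44 + 46 + 0 = 90. ✓

4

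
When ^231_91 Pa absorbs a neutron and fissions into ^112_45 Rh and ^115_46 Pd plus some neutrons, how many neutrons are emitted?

Conserve mass number: 232 = 112 + 115 + k, so k = 232 − 227 = 5.
Check atomic number: 91 = 45 + 46 + 0 = 91. ✓

5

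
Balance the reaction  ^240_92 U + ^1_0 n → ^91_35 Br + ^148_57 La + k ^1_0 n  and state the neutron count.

2

Conserve mass number: 241 = 91 + 148 + k, so k = 241 − 239 = 2.
Check atomic number: 92 = 35 + 57 + 0 = 92. ✓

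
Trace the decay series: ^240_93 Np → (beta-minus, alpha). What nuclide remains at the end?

U-236

Start: (A, Z) = (240, 93).
After β⁻: (240, 94).
After α: (236, 92).
Z = 92 is uranium.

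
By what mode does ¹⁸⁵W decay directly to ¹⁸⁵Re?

beta-minus decay

ΔA = 185 − 185 = 0; ΔZ = 75 − 74 = +1.
A is unchanged and Z rises by 1 — a neutron has become a proton (β⁻ decay).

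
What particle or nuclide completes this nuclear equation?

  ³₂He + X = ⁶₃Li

Conserve mass number: 3 + A = 6, so A = 3.
Conserve atomic number: 2 + Z = 3, so Z = 1.
A = 3 and Z = 1 is ³₁H — a triton.

triton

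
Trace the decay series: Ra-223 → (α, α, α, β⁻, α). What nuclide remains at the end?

Tl-207

Start: (A, Z) = (223, 88).
After α: (219, 86).
After α: (215, 84).
After α: (211, 82).
After β⁻: (211, 83).
After α: (207, 81).
Z = 81 is thallium.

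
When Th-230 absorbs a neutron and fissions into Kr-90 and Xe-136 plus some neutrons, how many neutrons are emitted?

5

Conserve mass number: 231 = 90 + 136 + k, so k = 231 − 226 = 5.
Check atomic number: 90 = 36 + 54 + 0 = 90. ✓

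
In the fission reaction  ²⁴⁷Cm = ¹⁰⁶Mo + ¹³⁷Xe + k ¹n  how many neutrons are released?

Conserve mass number: 247 = 106 + 137 + k, so k = 247 − 243 = 4.
Check atomic number: 96 = 42 + 54 + 0 = 96. ✓

4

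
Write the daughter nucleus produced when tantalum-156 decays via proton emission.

Hf-155

Proton emission: mass number changes by -1, atomic number by -1.
A: 156 − 1 = 155; Z: 73 − 1 = 72.
Z = 72 is hafnium, so the daughter is hafnium-155.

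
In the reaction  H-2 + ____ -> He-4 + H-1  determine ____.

Conserve mass number: 2 + A = 4 + 1, so A = 3.
Conserve atomic number: 1 + Z = 2 + 1, so Z = 2.
Z = 2 is helium, so the species is He-3.

He-3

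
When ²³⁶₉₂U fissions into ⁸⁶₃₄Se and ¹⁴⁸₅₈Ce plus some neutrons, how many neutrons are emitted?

2

Conserve mass number: 236 = 86 + 148 + k, so k = 236 − 234 = 2.
Check atomic number: 92 = 34 + 58 + 0 = 92. ✓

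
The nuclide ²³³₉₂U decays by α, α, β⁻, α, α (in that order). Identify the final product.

At-217

Start: (A, Z) = (233, 92).
After α: (229, 90).
After α: (225, 88).
After β⁻: (225, 89).
After α: (221, 87).
After α: (217, 85).
Z = 85 is astatine.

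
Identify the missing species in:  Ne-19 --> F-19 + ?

positron

Conserve mass number: 19 = 19 + A, so A = 0.
Conserve atomic number: 10 = 9 + Z, so Z = 1.
A = 0 and Z = 1 is e⁺ — a positron.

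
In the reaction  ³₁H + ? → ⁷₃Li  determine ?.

Conserve mass number: 3 + A = 7, so A = 4.
Conserve atomic number: 1 + Z = 3, so Z = 2.
A = 4 and Z = 2 is ⁴₂He — an alpha particle.

alpha particle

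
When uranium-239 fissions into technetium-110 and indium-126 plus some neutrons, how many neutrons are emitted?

Conserve mass number: 239 = 110 + 126 + k, so k = 239 − 236 = 3.
Check atomic number: 92 = 43 + 49 + 0 = 92. ✓

3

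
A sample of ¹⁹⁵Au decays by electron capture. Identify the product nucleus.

Pt-195

Electron capture: mass number changes by +0, atomic number by -1.
A: 195 = 195; Z: 79 − 1 = 78.
Z = 78 is platinum, so the daughter is ¹⁹⁵Pt.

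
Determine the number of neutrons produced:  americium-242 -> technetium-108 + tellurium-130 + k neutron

4

Conserve mass number: 242 = 108 + 130 + k, so k = 242 − 238 = 4.
Check atomic number: 95 = 43 + 52 + 0 = 95. ✓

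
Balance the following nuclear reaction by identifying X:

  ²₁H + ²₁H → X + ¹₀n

Conserve mass number: 2 + 2 = A + 1, so A = 3.
Conserve atomic number: 1 + 1 = Z + 0, so Z = 2.
Z = 2 is helium, so the species is ³₂He.

He-3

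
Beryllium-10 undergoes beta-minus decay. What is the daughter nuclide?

B-10

Beta-minus decay: mass number changes by +0, atomic number by +1.
A: 10 = 10; Z: 4 + 1 = 5.
Z = 5 is boron, so the daughter is boron-10.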